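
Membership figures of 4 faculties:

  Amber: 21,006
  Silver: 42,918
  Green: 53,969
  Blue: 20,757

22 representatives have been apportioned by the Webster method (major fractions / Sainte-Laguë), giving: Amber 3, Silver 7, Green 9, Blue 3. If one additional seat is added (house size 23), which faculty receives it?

Priority for the next seat is population ÷ (current seats + 0.5).
Priorities: Amber 6001.714, Silver 5722.400, Green 5680.947, Blue 5930.571.
Highest priority: Amber.

Amber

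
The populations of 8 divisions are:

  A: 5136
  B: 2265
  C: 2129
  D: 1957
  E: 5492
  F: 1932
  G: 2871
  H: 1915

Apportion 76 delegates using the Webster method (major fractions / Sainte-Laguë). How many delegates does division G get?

Standard divisor 23697/76 ≈ 311.803; standard quotas: A 16.472, B 7.264, C 6.828, D 6.276, E 17.614, F 6.196, G 9.208, H 6.142.
Rounding to the nearest integer gives 16, 7, 7, 6, 18, 6, 9, 6 = 75 seats, so the divisor must be adjusted.
With modified divisor 310: modified quotas A 16.568, B 7.306, C 6.868, D 6.313, E 17.716, F 6.232, G 9.261, H 6.177.
Rounding to the nearest integer: A 17, B 7, C 7, D 6, E 18, F 6, G 9, H 6 (total 76).
G receives 9.

9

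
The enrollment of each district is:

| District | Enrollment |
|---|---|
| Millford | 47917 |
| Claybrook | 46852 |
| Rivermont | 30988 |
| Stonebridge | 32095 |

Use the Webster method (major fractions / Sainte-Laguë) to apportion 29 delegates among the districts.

Standard divisor 157852/29 ≈ 5443.172; standard quotas: Millford 8.803, Claybrook 8.607, Rivermont 5.693, Stonebridge 5.896.
Rounding to the nearest integer gives 9, 9, 6, 6 = 30 seats, so the divisor must be adjusted.
With modified divisor 5600: modified quotas Millford 8.557, Claybrook 8.366, Rivermont 5.534, Stonebridge 5.731.
Rounding to the nearest integer: Millford 9, Claybrook 8, Rivermont 6, Stonebridge 6 (total 29).

Millford=9, Claybrook=8, Rivermont=6, Stonebridge=6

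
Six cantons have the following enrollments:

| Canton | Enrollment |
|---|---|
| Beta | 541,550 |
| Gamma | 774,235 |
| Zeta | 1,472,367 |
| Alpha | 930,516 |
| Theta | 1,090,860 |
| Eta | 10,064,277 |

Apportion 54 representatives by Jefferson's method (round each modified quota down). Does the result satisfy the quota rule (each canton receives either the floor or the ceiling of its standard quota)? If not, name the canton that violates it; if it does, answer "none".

Standard quotas: Beta 1.966, Gamma 2.811, Zeta 5.345, Alpha 3.378, Theta 3.960, Eta 36.539.
Jefferson allocation: Beta 2, Gamma 2, Zeta 5, Alpha 3, Theta 4, Eta 38.
Eta has quota 36.539 (lower 36, upper 37) but receives 38 — outside the quota interval.

Eta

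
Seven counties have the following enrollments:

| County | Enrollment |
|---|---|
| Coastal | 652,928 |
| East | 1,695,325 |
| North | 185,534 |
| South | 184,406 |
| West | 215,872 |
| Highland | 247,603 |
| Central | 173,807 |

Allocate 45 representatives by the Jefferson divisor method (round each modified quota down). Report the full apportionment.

Standard divisor 3355475/45 ≈ 74566.111; standard quotas: Coastal 8.756, East 22.736, North 2.488, South 2.473, West 2.895, Highland 3.321, Central 2.331.
Rounding down gives 8, 22, 2, 2, 2, 3, 2 = 41 seats, so the divisor must be adjusted.
With modified divisor 69200: modified quotas Coastal 9.435, East 24.499, North 2.681, South 2.665, West 3.120, Highland 3.578, Central 2.512.
Rounding down: Coastal 9, East 24, North 2, South 2, West 3, Highland 3, Central 2 (total 45).

Coastal 9; East 24; North 2; South 2; West 3; Highland 3; Central 2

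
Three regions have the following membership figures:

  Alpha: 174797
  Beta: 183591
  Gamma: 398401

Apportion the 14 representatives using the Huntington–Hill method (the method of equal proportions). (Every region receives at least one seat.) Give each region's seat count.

With divisor 53118: modified quotas Alpha 3.291, Beta 3.456, Gamma 7.500.
Geometric-mean thresholds: Alpha √(3·4)=3.464, Beta √(3·4)=3.464, Gamma √(7·8)=7.483.
Each quota rounded against its threshold gives Alpha 3, Beta 3, Gamma 8 (total 14).

Alpha: 3; Beta: 3; Gamma: 8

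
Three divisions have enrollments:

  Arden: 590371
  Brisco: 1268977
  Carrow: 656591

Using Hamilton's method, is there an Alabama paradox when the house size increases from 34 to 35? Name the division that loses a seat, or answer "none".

none

At 34 seats: Arden 8, Brisco 17, Carrow 9.
At 35 seats: Arden 8, Brisco 18, Carrow 9.
No division's allocation decreased.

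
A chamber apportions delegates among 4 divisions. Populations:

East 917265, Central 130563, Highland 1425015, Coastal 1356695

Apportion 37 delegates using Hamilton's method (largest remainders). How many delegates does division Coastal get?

13

The standard divisor is 3829538/37 ≈ 103501.027.
Standard quotas: East 8.8624, Central 1.2615, Highland 13.7681, Coastal 13.1080.
Lower quotas: East 8, Central 1, Highland 13, Coastal 13 (sum 35, leaving 2 seats).
Remainders in descending order: East 0.8624, Highland 0.7681, Central 0.2615, Coastal 0.1080.
Largest remainders: East, Highland receive the extra seats.
Coastal receives 13.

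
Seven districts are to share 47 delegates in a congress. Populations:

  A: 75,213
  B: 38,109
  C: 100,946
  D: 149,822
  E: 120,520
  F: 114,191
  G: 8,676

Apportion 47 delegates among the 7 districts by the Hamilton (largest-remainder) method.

A=6; B=3; C=8; D=11; E=9; F=9; G=1

Total 607477; standard divisor 607477/47 ≈ 12925.043.
Standard quotas: A 5.8192, B 2.9485, C 7.8101, D 11.5916, E 9.3245, F 8.8349, G 0.6713.
Lower quotas: A 5, B 2, C 7, D 11, E 9, F 8, G 0 (sum 42, leaving 5 seats).
Remainders in descending order: B 0.9485, F 0.8349, A 0.8192, C 0.8101, G 0.6713, D 0.5916, E 0.3245.
Largest remainders: B, F, A, C, G receive the extra seats.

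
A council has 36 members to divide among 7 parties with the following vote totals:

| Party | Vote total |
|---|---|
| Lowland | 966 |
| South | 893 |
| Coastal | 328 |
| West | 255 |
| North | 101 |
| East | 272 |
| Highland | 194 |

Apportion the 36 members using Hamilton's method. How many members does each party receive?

The standard divisor is 3009/36 ≈ 83.583.
Standard quotas: Lowland 11.557, South 10.684, Coastal 3.924, West 3.051, North 1.208, East 3.254, Highland 2.321.
Lower quotas: Lowland 11, South 10, Coastal 3, West 3, North 1, East 3, Highland 2 (sum 33, leaving 3 seats).
Remainders in descending order: Coastal 0.924, South 0.684, Lowland 0.557, Highland 0.321, East 0.254, North 0.208, West 0.051.
The surplus seats go to Coastal, South, Lowland.

Lowland: 12, South: 11, Coastal: 4, West: 3, North: 1, East: 3, Highland: 2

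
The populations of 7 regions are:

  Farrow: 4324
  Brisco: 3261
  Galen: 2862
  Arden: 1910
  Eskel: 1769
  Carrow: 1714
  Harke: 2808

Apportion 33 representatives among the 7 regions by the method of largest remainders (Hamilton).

Total 18648; standard divisor 18648/33 ≈ 565.091.
Standard quotas: Farrow 7.652, Brisco 5.771, Galen 5.065, Arden 3.380, Eskel 3.130, Carrow 3.033, Harke 4.969.
Lower quotas: Farrow 7, Brisco 5, Galen 5, Arden 3, Eskel 3, Carrow 3, Harke 4 (sum 30, leaving 3 seats).
Remainders in descending order: Harke 0.969, Brisco 0.771, Farrow 0.652, Arden 0.380, Eskel 0.130, Galen 0.065, Carrow 0.033.
The surplus seats go to Harke, Brisco, Farrow.

Farrow=8; Brisco=6; Galen=5; Arden=3; Eskel=3; Carrow=3; Harke=5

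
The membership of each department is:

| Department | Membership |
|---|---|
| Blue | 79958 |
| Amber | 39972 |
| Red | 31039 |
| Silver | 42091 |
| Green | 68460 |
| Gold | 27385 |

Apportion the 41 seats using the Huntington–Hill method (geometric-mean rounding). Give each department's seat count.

Blue 11; Amber 6; Red 4; Silver 6; Green 10; Gold 4

With divisor 7088: modified quotas Blue 11.281, Amber 5.639, Red 4.379, Silver 5.938, Green 9.659, Gold 3.864.
Geometric-mean thresholds: Blue √(11·12)=11.489, Amber √(5·6)=5.477, Red √(4·5)=4.472, Silver √(5·6)=5.477, Green √(9·10)=9.487, Gold √(3·4)=3.464.
Each quota rounded against its threshold gives Blue 11, Amber 6, Red 4, Silver 6, Green 10, Gold 4 (total 41).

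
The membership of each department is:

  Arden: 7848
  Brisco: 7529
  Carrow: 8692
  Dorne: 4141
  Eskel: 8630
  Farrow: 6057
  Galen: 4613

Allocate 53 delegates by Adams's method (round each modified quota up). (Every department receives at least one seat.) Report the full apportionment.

Standard divisor 47510/53 ≈ 896.415; standard quotas: Arden 8.755, Brisco 8.399, Carrow 9.696, Dorne 4.620, Eskel 9.627, Farrow 6.757, Galen 5.146.
Rounding up gives 9, 9, 10, 5, 10, 7, 6 = 56 seats, so the divisor must be adjusted.
With modified divisor 962: modified quotas Arden 8.158, Brisco 7.826, Carrow 9.035, Dorne 4.305, Eskel 8.971, Farrow 6.296, Galen 4.795.
Rounding up: Arden 9, Brisco 8, Carrow 10, Dorne 5, Eskel 9, Farrow 7, Galen 5 (total 53).

Arden 9, Brisco 8, Carrow 10, Dorne 5, Eskel 9, Farrow 7, Galen 5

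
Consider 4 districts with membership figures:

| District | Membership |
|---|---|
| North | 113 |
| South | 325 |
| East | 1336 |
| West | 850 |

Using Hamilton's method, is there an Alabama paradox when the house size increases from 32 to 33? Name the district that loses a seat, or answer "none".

North

At 32 seats: North 2, South 4, East 16, West 10.
At 33 seats: North 1, South 4, East 17, West 11.
North drops from 2 to 1.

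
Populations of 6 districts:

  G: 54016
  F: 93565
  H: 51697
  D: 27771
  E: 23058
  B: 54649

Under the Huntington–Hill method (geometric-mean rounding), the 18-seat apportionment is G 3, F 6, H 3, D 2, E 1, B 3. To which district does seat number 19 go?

E

Priority for the next seat is population ÷ (√(s·(s+1))).
Priorities: G 15593.076, F 14437.393, H 14923.638, D 11337.463, E 16304.468, B 15775.807.
Highest priority: E.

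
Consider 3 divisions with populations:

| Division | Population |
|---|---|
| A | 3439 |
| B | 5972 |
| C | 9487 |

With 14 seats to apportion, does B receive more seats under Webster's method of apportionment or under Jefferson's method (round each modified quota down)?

Webster: A 3, B 4, C 7.
Jefferson: A 2, B 5, C 7.
B gets 4 under Webster and 5 under Jefferson.

Jefferson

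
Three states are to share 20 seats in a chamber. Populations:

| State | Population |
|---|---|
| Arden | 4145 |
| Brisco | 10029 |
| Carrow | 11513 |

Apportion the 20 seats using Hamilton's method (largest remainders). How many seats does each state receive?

Arden=3; Brisco=8; Carrow=9

Total 25687; standard divisor 25687/20 ≈ 1284.35.
Standard quotas: Arden 3.2273, Brisco 7.8086, Carrow 8.9641.
Lower quotas: Arden 3, Brisco 7, Carrow 8 (sum 18, leaving 2 seats).
Remainders in descending order: Carrow 0.9641, Brisco 0.8086, Arden 0.2273.
Largest remainders: Carrow, Brisco receive the extra seats.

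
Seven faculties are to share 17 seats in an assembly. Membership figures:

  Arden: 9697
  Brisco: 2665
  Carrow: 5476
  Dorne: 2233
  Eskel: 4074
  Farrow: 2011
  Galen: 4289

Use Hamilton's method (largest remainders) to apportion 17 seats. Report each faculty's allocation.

Standard divisor: 30445 ÷ 17 ≈ 1790.882.
Standard quotas: Arden 5.4146, Brisco 1.4881, Carrow 3.0577, Dorne 1.2469, Eskel 2.2749, Farrow 1.1229, Galen 2.3949.
Lower quotas: Arden 5, Brisco 1, Carrow 3, Dorne 1, Eskel 2, Farrow 1, Galen 2 (sum 15, leaving 2 seats).
Remainders in descending order: Brisco 0.4881, Arden 0.4146, Galen 0.3949, Eskel 0.2749, Dorne 0.2469, Farrow 0.1229, Carrow 0.0577.
The surplus seats go to Brisco, Arden.

Arden 6, Brisco 2, Carrow 3, Dorne 1, Eskel 2, Farrow 1, Galen 2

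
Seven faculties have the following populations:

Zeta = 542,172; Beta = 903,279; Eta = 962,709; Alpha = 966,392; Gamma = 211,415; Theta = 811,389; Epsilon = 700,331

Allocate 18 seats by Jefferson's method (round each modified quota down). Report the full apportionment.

Standard divisor 5097687/18 ≈ 283204.833; standard quotas: Zeta 1.914, Beta 3.189, Eta 3.399, Alpha 3.412, Gamma 0.747, Theta 2.865, Epsilon 2.473.
Rounding down gives 1, 3, 3, 3, 0, 2, 2 = 14 seats, so the divisor must be adjusted.
With modified divisor 237100: modified quotas Zeta 2.287, Beta 3.810, Eta 4.060, Alpha 4.076, Gamma 0.892, Theta 3.422, Epsilon 2.954.
Rounding down: Zeta 2, Beta 3, Eta 4, Alpha 4, Gamma 0, Theta 3, Epsilon 2 (total 18).

Zeta: 2, Beta: 3, Eta: 4, Alpha: 4, Gamma: 0, Theta: 3, Epsilon: 2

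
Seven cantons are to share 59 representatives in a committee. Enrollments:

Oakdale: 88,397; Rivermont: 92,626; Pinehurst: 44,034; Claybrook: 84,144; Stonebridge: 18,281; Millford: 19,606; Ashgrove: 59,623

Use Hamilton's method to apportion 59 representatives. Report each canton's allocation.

Oakdale 13, Rivermont 13, Pinehurst 6, Claybrook 12, Stonebridge 3, Millford 3, Ashgrove 9

Standard divisor: 406711 ÷ 59 ≈ 6893.407.
Standard quotas: Oakdale 12.8234, Rivermont 13.4369, Pinehurst 6.3878, Claybrook 12.2064, Stonebridge 2.6520, Millford 2.8442, Ashgrove 8.6493.
Lower quotas: Oakdale 12, Rivermont 13, Pinehurst 6, Claybrook 12, Stonebridge 2, Millford 2, Ashgrove 8 (sum 55, leaving 4 seats).
Remainders in descending order: Millford 0.8442, Oakdale 0.8234, Stonebridge 0.6520, Ashgrove 0.6493, Rivermont 0.4369, Pinehurst 0.3878, Claybrook 0.2064.
Largest remainders: Millford, Oakdale, Stonebridge, Ashgrove receive the extra seats.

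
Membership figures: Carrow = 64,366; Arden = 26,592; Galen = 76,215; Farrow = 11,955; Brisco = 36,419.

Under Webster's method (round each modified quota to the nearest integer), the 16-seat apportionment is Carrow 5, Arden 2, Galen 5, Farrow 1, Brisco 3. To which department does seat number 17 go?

Priority for the next seat is population ÷ (current seats + 0.5).
Priorities: Carrow 11702.909, Arden 10636.800, Galen 13857.273, Farrow 7970.000, Brisco 10405.429.
Highest priority: Galen.

Galen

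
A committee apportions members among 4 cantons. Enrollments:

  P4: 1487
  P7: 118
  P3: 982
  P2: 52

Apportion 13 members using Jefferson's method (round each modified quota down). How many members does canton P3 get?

5

Standard divisor 2639/13 ≈ 203; standard quotas: P4 7.325, P7 0.581, P3 4.837, P2 0.256.
Rounding down gives 7, 0, 4, 0 = 11 seats, so the divisor must be adjusted.
With modified divisor 180: modified quotas P4 8.261, P7 0.656, P3 5.456, P2 0.289.
Rounding down: P4 8, P7 0, P3 5, P2 0 (total 13).
P3 receives 5.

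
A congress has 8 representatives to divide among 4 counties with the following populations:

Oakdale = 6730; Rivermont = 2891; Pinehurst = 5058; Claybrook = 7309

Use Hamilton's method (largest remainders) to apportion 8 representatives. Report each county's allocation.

Oakdale 2, Rivermont 1, Pinehurst 2, Claybrook 3

The standard divisor is 21988/8 ≈ 2748.5.
Standard quotas: Oakdale 2.4486, Rivermont 1.0518, Pinehurst 1.8403, Claybrook 2.6593.
Lower quotas: Oakdale 2, Rivermont 1, Pinehurst 1, Claybrook 2 (sum 6, leaving 2 seats).
Remainders in descending order: Pinehurst 0.8403, Claybrook 0.6593, Oakdale 0.4486, Rivermont 0.0518.
The surplus seats go to Pinehurst, Claybrook.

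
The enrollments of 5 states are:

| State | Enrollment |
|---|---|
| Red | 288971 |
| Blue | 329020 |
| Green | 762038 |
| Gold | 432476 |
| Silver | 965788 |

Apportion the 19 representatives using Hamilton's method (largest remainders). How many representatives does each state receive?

Total 2778293; standard divisor 2778293/19 ≈ 146225.947.
Standard quotas: Red 1.9762, Blue 2.2501, Green 5.2114, Gold 2.9576, Silver 6.6048.
Lower quotas: Red 1, Blue 2, Green 5, Gold 2, Silver 6 (sum 16, leaving 3 seats).
Remainders in descending order: Red 0.9762, Gold 0.9576, Silver 0.6048, Blue 0.2501, Green 0.2114.
Largest remainders: Red, Gold, Silver receive the extra seats.

Red: 2, Blue: 2, Green: 5, Gold: 3, Silver: 7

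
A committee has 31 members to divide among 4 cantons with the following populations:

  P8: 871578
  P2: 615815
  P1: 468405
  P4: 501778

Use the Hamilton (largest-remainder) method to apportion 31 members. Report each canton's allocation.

Standard divisor: 2457576 ÷ 31 ≈ 79276.645.
Standard quotas: P8 10.9941, P2 7.7679, P1 5.9085, P4 6.3295.
Lower quotas: P8 10, P2 7, P1 5, P4 6 (sum 28, leaving 3 seats).
Remainders in descending order: P8 0.9941, P1 0.9085, P2 0.7679, P4 0.3295.
The surplus seats go to P8, P1, P2.

P8 11, P2 8, P1 6, P4 6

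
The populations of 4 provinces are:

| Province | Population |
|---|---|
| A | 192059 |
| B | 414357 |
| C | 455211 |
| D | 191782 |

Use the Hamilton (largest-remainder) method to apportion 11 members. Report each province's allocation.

A 2, B 3, C 4, D 2

Standard divisor: 1253409 ÷ 11 ≈ 113946.273.
Standard quotas: A 1.6855, B 3.6364, C 3.9950, D 1.6831.
Lower quotas: A 1, B 3, C 3, D 1 (sum 8, leaving 3 seats).
Remainders in descending order: C 0.9950, A 0.6855, D 0.6831, B 0.6364.
Largest remainders: C, A, D receive the extra seats.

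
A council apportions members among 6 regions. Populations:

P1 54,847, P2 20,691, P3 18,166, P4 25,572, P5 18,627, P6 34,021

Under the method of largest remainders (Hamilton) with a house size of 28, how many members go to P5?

The standard divisor is 171924/28 ≈ 6140.143.
Standard quotas: P1 8.9325, P2 3.3698, P3 2.9586, P4 4.1647, P5 3.0336, P6 5.5408.
Lower quotas: P1 8, P2 3, P3 2, P4 4, P5 3, P6 5 (sum 25, leaving 3 seats).
Remainders in descending order: P3 0.9586, P1 0.9325, P6 0.5408, P2 0.3698, P4 0.1647, P5 0.0336.
The surplus seats go to P3, P1, P6.
P5 receives 3.

3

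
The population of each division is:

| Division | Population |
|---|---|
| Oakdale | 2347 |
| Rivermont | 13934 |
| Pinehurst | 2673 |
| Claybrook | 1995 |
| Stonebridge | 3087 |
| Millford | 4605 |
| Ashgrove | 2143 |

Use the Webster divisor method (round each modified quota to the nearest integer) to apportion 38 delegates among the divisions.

Oakdale 3, Rivermont 17, Pinehurst 3, Claybrook 2, Stonebridge 4, Millford 6, Ashgrove 3

Standard divisor 30784/38 ≈ 810.105; standard quotas: Oakdale 2.897, Rivermont 17.200, Pinehurst 3.300, Claybrook 2.463, Stonebridge 3.811, Millford 5.684, Ashgrove 2.645.
Rounding to the nearest integer gives Oakdale 3, Rivermont 17, Pinehurst 3, Claybrook 2, Stonebridge 4, Millford 6, Ashgrove 3 — total 38, matching the house size, so no adjustment is needed.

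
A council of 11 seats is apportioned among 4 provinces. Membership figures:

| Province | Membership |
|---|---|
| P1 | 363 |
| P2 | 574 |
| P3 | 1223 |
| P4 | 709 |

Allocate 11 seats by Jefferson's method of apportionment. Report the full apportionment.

Standard divisor 2869/11 ≈ 260.818; standard quotas: P1 1.392, P2 2.201, P3 4.689, P4 2.718.
Rounding down gives 1, 2, 4, 2 = 9 seats, so the divisor must be adjusted.
With modified divisor 220: modified quotas P1 1.650, P2 2.609, P3 5.559, P4 3.223.
Rounding down: P1 1, P2 2, P3 5, P4 3 (total 11).

P1: 1, P2: 2, P3: 5, P4: 3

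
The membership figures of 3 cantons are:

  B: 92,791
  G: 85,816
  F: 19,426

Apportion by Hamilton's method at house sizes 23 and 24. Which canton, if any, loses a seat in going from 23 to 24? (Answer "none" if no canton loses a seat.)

At 23 seats: B 11, G 10, F 2.
At 24 seats: B 11, G 11, F 2.
No canton's allocation decreased.

none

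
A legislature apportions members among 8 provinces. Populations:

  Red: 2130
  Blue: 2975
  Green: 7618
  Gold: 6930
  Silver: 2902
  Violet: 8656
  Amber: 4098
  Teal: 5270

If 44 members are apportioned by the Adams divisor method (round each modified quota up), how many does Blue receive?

3

Standard divisor 40579/44 ≈ 922.25; standard quotas: Red 2.310, Blue 3.226, Green 8.260, Gold 7.514, Silver 3.147, Violet 9.386, Amber 4.443, Teal 5.714.
Rounding up gives 3, 4, 9, 8, 4, 10, 5, 6 = 49 seats, so the divisor must be adjusted.
With modified divisor 1000: modified quotas Red 2.130, Blue 2.975, Green 7.618, Gold 6.930, Silver 2.902, Violet 8.656, Amber 4.098, Teal 5.270.
Rounding up: Red 3, Blue 3, Green 8, Gold 7, Silver 3, Violet 9, Amber 5, Teal 6 (total 44).
Blue receives 3.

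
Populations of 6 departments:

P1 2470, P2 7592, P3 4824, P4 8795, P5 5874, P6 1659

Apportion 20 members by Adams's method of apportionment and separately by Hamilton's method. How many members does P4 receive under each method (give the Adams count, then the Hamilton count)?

Adams: P1 2, P2 5, P3 3, P4 5, P5 4, P6 1.
Hamilton: P1 1, P2 5, P3 3, P4 6, P5 4, P6 1.
P4 gets 5 under Adams and 6 under Hamilton.

5 and 6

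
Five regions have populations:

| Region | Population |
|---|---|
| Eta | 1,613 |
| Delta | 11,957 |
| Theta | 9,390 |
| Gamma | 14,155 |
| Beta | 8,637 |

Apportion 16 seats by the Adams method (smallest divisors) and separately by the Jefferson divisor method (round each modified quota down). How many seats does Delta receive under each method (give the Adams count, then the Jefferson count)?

Adams: Eta 1, Delta 4, Theta 3, Gamma 5, Beta 3.
Jefferson: Eta 0, Delta 5, Theta 3, Gamma 5, Beta 3.
Delta gets 4 under Adams and 5 under Jefferson.

4 and 5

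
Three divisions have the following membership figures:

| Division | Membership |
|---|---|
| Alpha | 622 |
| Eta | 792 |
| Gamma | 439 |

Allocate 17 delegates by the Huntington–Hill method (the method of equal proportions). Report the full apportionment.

Alpha 6, Eta 7, Gamma 4

With divisor 110: modified quotas Alpha 5.655, Eta 7.200, Gamma 3.991.
Geometric-mean thresholds: Alpha √(5·6)=5.477, Eta √(7·8)=7.483, Gamma √(3·4)=3.464.
Each quota rounded against its threshold gives Alpha 6, Eta 7, Gamma 4 (total 17).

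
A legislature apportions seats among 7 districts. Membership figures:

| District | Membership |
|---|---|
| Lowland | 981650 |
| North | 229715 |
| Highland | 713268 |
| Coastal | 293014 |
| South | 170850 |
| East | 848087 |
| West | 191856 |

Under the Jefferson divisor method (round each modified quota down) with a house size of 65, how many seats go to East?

17

Standard divisor 3428440/65 ≈ 52745.231; standard quotas: Lowland 18.611, North 4.355, Highland 13.523, Coastal 5.555, South 3.239, East 16.079, West 3.637.
Rounding down gives 18, 4, 13, 5, 3, 16, 3 = 62 seats, so the divisor must be adjusted.
With modified divisor 49500: modified quotas Lowland 19.831, North 4.641, Highland 14.409, Coastal 5.919, South 3.452, East 17.133, West 3.876.
Rounding down: Lowland 19, North 4, Highland 14, Coastal 5, South 3, East 17, West 3 (total 65).
East receives 17.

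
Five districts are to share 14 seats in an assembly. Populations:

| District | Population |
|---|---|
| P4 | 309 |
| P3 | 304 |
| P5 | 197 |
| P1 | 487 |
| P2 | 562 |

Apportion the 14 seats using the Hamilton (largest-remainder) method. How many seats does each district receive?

P4 2, P3 2, P5 2, P1 4, P2 4

The standard divisor is 1859/14 ≈ 132.786.
Standard quotas: P4 2.327, P3 2.289, P5 1.484, P1 3.668, P2 4.232.
Lower quotas: P4 2, P3 2, P5 1, P1 3, P2 4 (sum 12, leaving 2 seats).
Remainders in descending order: P1 0.668, P5 0.484, P4 0.327, P3 0.289, P2 0.232.
The surplus seats go to P1, P5.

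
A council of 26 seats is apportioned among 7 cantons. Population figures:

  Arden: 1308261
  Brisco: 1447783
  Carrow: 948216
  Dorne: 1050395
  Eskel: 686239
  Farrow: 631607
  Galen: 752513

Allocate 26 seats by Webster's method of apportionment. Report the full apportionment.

Standard divisor 6825014/26 ≈ 262500.538; standard quotas: Arden 4.984, Brisco 5.515, Carrow 3.612, Dorne 4.001, Eskel 2.614, Farrow 2.406, Galen 2.867.
Rounding to the nearest integer gives 5, 6, 4, 4, 3, 2, 3 = 27 seats, so the divisor must be adjusted.
With modified divisor 267100: modified quotas Arden 4.898, Brisco 5.420, Carrow 3.550, Dorne 3.933, Eskel 2.569, Farrow 2.365, Galen 2.817.
Rounding to the nearest integer: Arden 5, Brisco 5, Carrow 4, Dorne 4, Eskel 3, Farrow 2, Galen 3 (total 26).

Arden 5; Brisco 5; Carrow 4; Dorne 4; Eskel 3; Farrow 2; Galen 3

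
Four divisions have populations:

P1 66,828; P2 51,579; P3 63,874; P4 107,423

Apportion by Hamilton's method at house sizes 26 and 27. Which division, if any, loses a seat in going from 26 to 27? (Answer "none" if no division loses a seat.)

none

At 26 seats: P1 6, P2 4, P3 6, P4 10.
At 27 seats: P1 6, P2 5, P3 6, P4 10.
No division's allocation decreased.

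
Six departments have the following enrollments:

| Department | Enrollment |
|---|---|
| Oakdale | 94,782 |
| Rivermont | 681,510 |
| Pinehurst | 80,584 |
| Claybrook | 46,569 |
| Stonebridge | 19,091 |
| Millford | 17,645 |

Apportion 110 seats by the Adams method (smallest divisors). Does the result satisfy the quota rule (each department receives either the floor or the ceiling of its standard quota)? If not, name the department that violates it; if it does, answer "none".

Rivermont

Standard quotas: Oakdale 11.089, Rivermont 79.736, Pinehurst 9.428, Claybrook 5.449, Stonebridge 2.234, Millford 2.064.
Adams allocation: Oakdale 11, Rivermont 78, Pinehurst 10, Claybrook 6, Stonebridge 3, Millford 2.
Rivermont has quota 79.736 (lower 79, upper 80) but receives 78 — outside the quota interval.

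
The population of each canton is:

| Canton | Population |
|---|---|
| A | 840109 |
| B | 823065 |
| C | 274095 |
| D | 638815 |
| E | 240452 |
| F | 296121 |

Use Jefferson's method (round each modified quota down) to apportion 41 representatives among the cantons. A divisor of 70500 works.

With modified divisor 70500: modified quotas A 11.916, B 11.675, C 3.888, D 9.061, E 3.411, F 4.200.
Rounding down: A 11, B 11, C 3, D 9, E 3, F 4 (total 41).

A=11, B=11, C=3, D=9, E=3, F=4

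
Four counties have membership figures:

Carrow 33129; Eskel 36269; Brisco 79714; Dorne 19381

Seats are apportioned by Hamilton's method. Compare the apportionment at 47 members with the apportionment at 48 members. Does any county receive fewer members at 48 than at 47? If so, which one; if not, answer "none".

none

At 47 seats: Carrow 9, Eskel 10, Brisco 22, Dorne 6.
At 48 seats: Carrow 9, Eskel 10, Brisco 23, Dorne 6.
No county's allocation decreased.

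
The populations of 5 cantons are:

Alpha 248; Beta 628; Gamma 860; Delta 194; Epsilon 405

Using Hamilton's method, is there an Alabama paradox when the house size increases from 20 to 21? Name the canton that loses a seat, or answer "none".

Epsilon

At 20 seats: Alpha 2, Beta 5, Gamma 7, Delta 2, Epsilon 4.
At 21 seats: Alpha 2, Beta 6, Gamma 8, Delta 2, Epsilon 3.
Epsilon drops from 4 to 3.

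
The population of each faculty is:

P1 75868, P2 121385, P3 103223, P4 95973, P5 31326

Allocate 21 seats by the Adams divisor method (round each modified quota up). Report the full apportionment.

Standard divisor 427775/21 ≈ 20370.238; standard quotas: P1 3.724, P2 5.959, P3 5.067, P4 4.711, P5 1.538.
Rounding up gives 4, 6, 6, 5, 2 = 23 seats, so the divisor must be adjusted.
With modified divisor 24140: modified quotas P1 3.143, P2 5.028, P3 4.276, P4 3.976, P5 1.298.
Rounding up: P1 4, P2 6, P3 5, P4 4, P5 2 (total 21).

P1=4; P2=6; P3=5; P4=4; P5=2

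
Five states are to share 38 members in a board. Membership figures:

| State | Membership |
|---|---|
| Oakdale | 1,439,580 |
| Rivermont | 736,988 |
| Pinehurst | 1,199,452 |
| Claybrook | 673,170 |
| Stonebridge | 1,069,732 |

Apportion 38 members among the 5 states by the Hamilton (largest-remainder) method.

The standard divisor is 5118922/38 ≈ 134708.474.
Standard quotas: Oakdale 10.6866, Rivermont 5.4710, Pinehurst 8.9041, Claybrook 4.9972, Stonebridge 7.9411.
Lower quotas: Oakdale 10, Rivermont 5, Pinehurst 8, Claybrook 4, Stonebridge 7 (sum 34, leaving 4 seats).
Remainders in descending order: Claybrook 0.9972, Stonebridge 0.9411, Pinehurst 0.9041, Oakdale 0.6866, Rivermont 0.4710.
Largest remainders: Claybrook, Stonebridge, Pinehurst, Oakdale receive the extra seats.

Oakdale 11, Rivermont 5, Pinehurst 9, Claybrook 5, Stonebridge 8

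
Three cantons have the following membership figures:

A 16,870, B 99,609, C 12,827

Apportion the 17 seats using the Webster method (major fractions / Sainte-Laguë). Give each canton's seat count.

A 2; B 13; C 2

Standard divisor 129306/17 ≈ 7606.235; standard quotas: A 2.218, B 13.096, C 1.686.
Rounding to the nearest integer gives A 2, B 13, C 2 — total 17, matching the house size, so no adjustment is needed.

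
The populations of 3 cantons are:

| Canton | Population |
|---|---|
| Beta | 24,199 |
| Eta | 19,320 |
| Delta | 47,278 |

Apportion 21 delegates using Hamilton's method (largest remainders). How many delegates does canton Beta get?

6

Total 90797; standard divisor 90797/21 ≈ 4323.667.
Standard quotas: Beta 5.5969, Eta 4.4684, Delta 10.9347.
Lower quotas: Beta 5, Eta 4, Delta 10 (sum 19, leaving 2 seats).
Remainders in descending order: Delta 0.9347, Beta 0.5969, Eta 0.4684.
Largest remainders: Delta, Beta receive the extra seats.
Beta receives 6.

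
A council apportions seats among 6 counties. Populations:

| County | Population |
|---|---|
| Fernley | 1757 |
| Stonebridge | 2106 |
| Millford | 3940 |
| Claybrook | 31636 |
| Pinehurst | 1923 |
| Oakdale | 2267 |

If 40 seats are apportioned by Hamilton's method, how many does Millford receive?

Total 43629; standard divisor 43629/40 ≈ 1090.725.
Standard quotas: Fernley 1.6109, Stonebridge 1.9308, Millford 3.6123, Claybrook 29.0046, Pinehurst 1.7630, Oakdale 2.0784.
Lower quotas: Fernley 1, Stonebridge 1, Millford 3, Claybrook 29, Pinehurst 1, Oakdale 2 (sum 37, leaving 3 seats).
Remainders in descending order: Stonebridge 0.9308, Pinehurst 0.7630, Millford 0.6123, Fernley 0.6109, Oakdale 0.0784, Claybrook 0.0046.
Largest remainders: Stonebridge, Pinehurst, Millford receive the extra seats.
Millford receives 4.

4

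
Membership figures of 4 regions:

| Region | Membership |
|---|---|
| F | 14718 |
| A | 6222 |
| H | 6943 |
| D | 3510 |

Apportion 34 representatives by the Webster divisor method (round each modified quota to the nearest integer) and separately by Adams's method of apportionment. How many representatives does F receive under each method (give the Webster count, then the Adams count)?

Webster: F 16, A 7, H 7, D 4.
Adams: F 15, A 7, H 8, D 4.
F gets 16 under Webster and 15 under Adams.

16 and 15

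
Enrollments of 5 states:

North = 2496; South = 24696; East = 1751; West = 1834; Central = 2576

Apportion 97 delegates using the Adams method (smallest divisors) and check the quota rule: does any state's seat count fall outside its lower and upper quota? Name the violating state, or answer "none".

Standard quotas: North 7.259, South 71.823, East 5.092, West 5.334, Central 7.492.
Adams allocation: North 8, South 70, East 5, West 6, Central 8.
South has quota 71.823 (lower 71, upper 72) but receives 70 — outside the quota interval.

South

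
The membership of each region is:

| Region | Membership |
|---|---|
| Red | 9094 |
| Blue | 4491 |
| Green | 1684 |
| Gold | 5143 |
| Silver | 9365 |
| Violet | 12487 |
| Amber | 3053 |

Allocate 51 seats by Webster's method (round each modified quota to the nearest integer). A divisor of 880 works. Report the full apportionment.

Red 10, Blue 5, Green 2, Gold 6, Silver 11, Violet 14, Amber 3

With modified divisor 880: modified quotas Red 10.334, Blue 5.103, Green 1.914, Gold 5.844, Silver 10.642, Violet 14.190, Amber 3.469.
Rounding to the nearest integer: Red 10, Blue 5, Green 2, Gold 6, Silver 11, Violet 14, Amber 3 (total 51).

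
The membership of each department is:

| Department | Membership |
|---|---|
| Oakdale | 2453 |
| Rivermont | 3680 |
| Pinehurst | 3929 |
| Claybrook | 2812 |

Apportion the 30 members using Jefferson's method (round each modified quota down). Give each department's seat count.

Standard divisor 12874/30 ≈ 429.133; standard quotas: Oakdale 5.716, Rivermont 8.575, Pinehurst 9.156, Claybrook 6.553.
Rounding down gives 5, 8, 9, 6 = 28 seats, so the divisor must be adjusted.
With modified divisor 405: modified quotas Oakdale 6.057, Rivermont 9.086, Pinehurst 9.701, Claybrook 6.943.
Rounding down: Oakdale 6, Rivermont 9, Pinehurst 9, Claybrook 6 (total 30).

Oakdale=6, Rivermont=9, Pinehurst=9, Claybrook=6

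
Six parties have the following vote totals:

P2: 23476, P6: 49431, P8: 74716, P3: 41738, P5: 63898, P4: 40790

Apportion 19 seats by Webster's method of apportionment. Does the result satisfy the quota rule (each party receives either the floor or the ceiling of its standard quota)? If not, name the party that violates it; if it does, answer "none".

Standard quotas: P2 1.517, P6 3.194, P8 4.828, P3 2.697, P5 4.129, P4 2.636.
Webster allocation: P2 1, P6 3, P8 5, P3 3, P5 4, P4 3.
Every allocation lies between the lower and upper quota.

none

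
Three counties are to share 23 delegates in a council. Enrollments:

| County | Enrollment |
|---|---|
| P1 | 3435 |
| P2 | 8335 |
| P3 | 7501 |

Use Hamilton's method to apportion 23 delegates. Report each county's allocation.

Total 19271; standard divisor 19271/23 ≈ 837.87.
Standard quotas: P1 4.0997, P2 9.9478, P3 8.9525.
Lower quotas: P1 4, P2 9, P3 8 (sum 21, leaving 2 seats).
Remainders in descending order: P3 0.9525, P2 0.9478, P1 0.0997.
Largest remainders: P3, P2 receive the extra seats.

P1 4; P2 10; P3 9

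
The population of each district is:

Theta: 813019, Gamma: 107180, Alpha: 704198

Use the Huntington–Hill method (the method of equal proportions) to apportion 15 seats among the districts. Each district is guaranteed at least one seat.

Theta: 7, Gamma: 1, Alpha: 7

With divisor 108652: modified quotas Theta 7.483, Gamma 0.986, Alpha 6.481.
Geometric-mean thresholds: Theta √(7·8)=7.483, Gamma (min 1), Alpha √(6·7)=6.481.
Each quota rounded against its threshold gives Theta 7, Gamma 1, Alpha 7 (total 15).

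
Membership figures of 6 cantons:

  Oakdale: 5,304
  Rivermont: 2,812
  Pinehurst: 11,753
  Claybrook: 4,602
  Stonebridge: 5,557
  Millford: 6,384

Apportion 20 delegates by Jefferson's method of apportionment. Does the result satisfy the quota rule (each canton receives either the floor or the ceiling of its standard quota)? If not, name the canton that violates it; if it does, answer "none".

Standard quotas: Oakdale 2.913, Rivermont 1.545, Pinehurst 6.456, Claybrook 2.528, Stonebridge 3.052, Millford 3.507.
Jefferson allocation: Oakdale 3, Rivermont 1, Pinehurst 7, Claybrook 2, Stonebridge 3, Millford 4.
Every allocation lies between the lower and upper quota.

none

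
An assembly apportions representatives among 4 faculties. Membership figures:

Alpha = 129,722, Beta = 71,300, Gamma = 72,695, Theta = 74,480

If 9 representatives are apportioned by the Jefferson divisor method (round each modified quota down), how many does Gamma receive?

2

Standard divisor 348197/9 ≈ 38688.556; standard quotas: Alpha 3.353, Beta 1.843, Gamma 1.879, Theta 1.925.
Rounding down gives 3, 1, 1, 1 = 6 seats, so the divisor must be adjusted.
With modified divisor 34000: modified quotas Alpha 3.815, Beta 2.097, Gamma 2.138, Theta 2.191.
Rounding down: Alpha 3, Beta 2, Gamma 2, Theta 2 (total 9).
Gamma receives 2.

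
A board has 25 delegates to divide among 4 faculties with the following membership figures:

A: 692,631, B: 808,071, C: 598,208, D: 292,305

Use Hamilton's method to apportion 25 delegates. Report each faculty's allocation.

A: 7; B: 9; C: 6; D: 3

Standard divisor: 2391215 ÷ 25 ≈ 95648.6.
Standard quotas: A 7.2414, B 8.4483, C 6.2542, D 3.0560.
Lower quotas: A 7, B 8, C 6, D 3 (sum 24, leaving 1 seat).
Remainders in descending order: B 0.4483, C 0.2542, A 0.2414, D 0.0560.
Largest remainder: B receives the extra seat.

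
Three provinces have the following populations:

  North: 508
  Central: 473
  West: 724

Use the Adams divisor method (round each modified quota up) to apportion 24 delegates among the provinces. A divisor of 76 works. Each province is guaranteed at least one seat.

With modified divisor 76: modified quotas North 6.684, Central 6.224, West 9.526.
Rounding up: North 7, Central 7, West 10 (total 24).

North: 7, Central: 7, West: 10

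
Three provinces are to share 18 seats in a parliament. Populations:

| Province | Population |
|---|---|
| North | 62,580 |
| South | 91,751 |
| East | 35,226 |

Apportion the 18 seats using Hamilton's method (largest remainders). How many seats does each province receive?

Total 189557; standard divisor 189557/18 ≈ 10530.944.
Standard quotas: North 5.9425, South 8.7125, East 3.3450.
Lower quotas: North 5, South 8, East 3 (sum 16, leaving 2 seats).
Remainders in descending order: North 0.9425, South 0.7125, East 0.3450.
Largest remainders: North, South receive the extra seats.

North: 6, South: 9, East: 3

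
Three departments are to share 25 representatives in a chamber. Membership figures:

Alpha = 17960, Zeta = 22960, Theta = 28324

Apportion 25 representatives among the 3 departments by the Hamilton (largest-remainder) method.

Standard divisor: 69244 ÷ 25 ≈ 2769.76.
Standard quotas: Alpha 6.4843, Zeta 8.2895, Theta 10.2262.
Lower quotas: Alpha 6, Zeta 8, Theta 10 (sum 24, leaving 1 seat).
Remainders in descending order: Alpha 0.4843, Zeta 0.2895, Theta 0.2262.
Largest remainder: Alpha receives the extra seat.

Alpha 7, Zeta 8, Theta 10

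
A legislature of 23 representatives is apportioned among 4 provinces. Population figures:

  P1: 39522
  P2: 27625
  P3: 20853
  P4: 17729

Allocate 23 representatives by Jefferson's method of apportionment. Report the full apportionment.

Standard divisor 105729/23 ≈ 4596.913; standard quotas: P1 8.598, P2 6.009, P3 4.536, P4 3.857.
Rounding down gives 8, 6, 4, 3 = 21 seats, so the divisor must be adjusted.
With modified divisor 4300: modified quotas P1 9.191, P2 6.424, P3 4.850, P4 4.123.
Rounding down: P1 9, P2 6, P3 4, P4 4 (total 23).

P1=9, P2=6, P3=4, P4=4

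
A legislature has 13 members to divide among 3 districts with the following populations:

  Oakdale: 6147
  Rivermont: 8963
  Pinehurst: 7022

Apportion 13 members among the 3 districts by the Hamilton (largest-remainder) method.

Oakdale: 4; Rivermont: 5; Pinehurst: 4

The standard divisor is 22132/13 ≈ 1702.462.
Standard quotas: Oakdale 3.6107, Rivermont 5.2647, Pinehurst 4.1246.
Lower quotas: Oakdale 3, Rivermont 5, Pinehurst 4 (sum 12, leaving 1 seat).
Remainders in descending order: Oakdale 0.6107, Rivermont 0.2647, Pinehurst 0.1246.
Largest remainder: Oakdale receives the extra seat.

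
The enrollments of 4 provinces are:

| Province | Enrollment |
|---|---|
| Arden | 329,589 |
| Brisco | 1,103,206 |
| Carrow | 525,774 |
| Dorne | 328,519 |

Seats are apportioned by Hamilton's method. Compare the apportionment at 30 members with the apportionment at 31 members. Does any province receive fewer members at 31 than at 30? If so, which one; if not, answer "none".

none

At 30 seats: Arden 4, Brisco 15, Carrow 7, Dorne 4.
At 31 seats: Arden 5, Brisco 15, Carrow 7, Dorne 4.
No province's allocation decreased.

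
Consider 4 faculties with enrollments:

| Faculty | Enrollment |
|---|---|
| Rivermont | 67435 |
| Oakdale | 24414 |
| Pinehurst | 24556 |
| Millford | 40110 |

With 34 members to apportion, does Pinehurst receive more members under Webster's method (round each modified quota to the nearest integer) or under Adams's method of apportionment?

Adams

Webster: Rivermont 15, Oakdale 5, Pinehurst 5, Millford 9.
Adams: Rivermont 14, Oakdale 5, Pinehurst 6, Millford 9.
Pinehurst gets 5 under Webster and 6 under Adams.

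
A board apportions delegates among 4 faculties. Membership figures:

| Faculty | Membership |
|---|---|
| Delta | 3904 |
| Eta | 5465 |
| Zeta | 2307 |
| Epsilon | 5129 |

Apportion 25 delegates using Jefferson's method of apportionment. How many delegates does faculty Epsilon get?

8

Standard divisor 16805/25 ≈ 672.2; standard quotas: Delta 5.808, Eta 8.130, Zeta 3.432, Epsilon 7.630.
Rounding down gives 5, 8, 3, 7 = 23 seats, so the divisor must be adjusted.
With modified divisor 620: modified quotas Delta 6.297, Eta 8.815, Zeta 3.721, Epsilon 8.273.
Rounding down: Delta 6, Eta 8, Zeta 3, Epsilon 8 (total 25).
Epsilon receives 8.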